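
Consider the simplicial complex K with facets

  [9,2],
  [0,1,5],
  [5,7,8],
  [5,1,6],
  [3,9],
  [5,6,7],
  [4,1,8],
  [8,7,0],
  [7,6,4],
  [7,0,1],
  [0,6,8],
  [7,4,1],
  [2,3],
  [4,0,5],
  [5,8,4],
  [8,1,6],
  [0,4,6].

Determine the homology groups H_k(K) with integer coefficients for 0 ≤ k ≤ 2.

Fix the vertex order 0 < 1 < 2 < 3 < 4 < 5 < 6 < 7 < 8 < 9 and write every simplex with vertices in increasing order. Then dim K = 2 and the simplices of K are:

  0-simplices (10): [0], [1], [2], [3], [4], [5], [6], [7], [8], [9]
  1-simplices (24): (24 of them)
  2-simplices (14): [0,1,5], [0,1,7], [0,4,5], [0,4,6], [0,6,8], [0,7,8], [1,4,7], [1,4,8], [1,5,6], [1,6,8], [4,5,8], [4,6,7], [5,6,7], [5,7,8]

so the chain groups are C_0 ≅ Z^10, C_1 ≅ Z^24, C_2 ≅ Z^14.

Boundary ∂_1: C_1 → C_0 sends each edge [p,q] (with p < q) to q − p.
The resulting 10×24 matrix has rank 8, and its Smith normal form has invariant factors (1,1,1,1,1,1,1,1).

Boundary ∂_2: C_2 → C_1 maps a triangle to the signed sum of its edges. For instance
  ∂[1,4,7] = [4,7] − [1,7] + [1,4],
  ∂[0,1,7] = [1,7] − [0,7] + [0,1].
This gives a 24×14 integer matrix of rank 13; reducing to Smith normal form yields diagonal entries (1,1,1,1,1,1,1,1,1,1,1,1,1).

From H_k ≅ ker(∂_k) / im(∂_{k+1}) we obtain:

  H_0: rank C_0 − rank ∂_1 = 10 − 8 = 2, and the invariant factors of ∂_1 are all 1, so H_0 = Z^2.
  H_1: rank ker ∂_1 − rank ∂_2 = (24 − 8) − 13 = 3, and the invariant factors of ∂_2 are all 1, so H_1 = Z^3.
  H_2: rank ker ∂_2 − rank ∂_3 = (14 − 13) − 0 = 1, and there is no ∂_3, so H_2 = Z.

(K is a triangulation of the disjoint union of the circle S^1 and the torus T^2.)

H_0 = Z^2,  H_1 = Z^3,  H_2 = Z.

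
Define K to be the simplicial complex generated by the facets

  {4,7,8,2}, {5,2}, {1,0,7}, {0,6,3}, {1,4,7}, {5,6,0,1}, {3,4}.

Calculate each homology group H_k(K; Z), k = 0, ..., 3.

Take the total order 0 < 1 < 2 < 3 < 4 < 5 < 6 < 7 < 8 on the vertex set. Then K (dimension 3) consists of the simplices:

  0-simplices (9): [0], [1], [2], [3], [4], [5], [6], [7], [8]
  1-simplices (19): [0,1], [0,3], [0,5], [0,6], [0,7], [1,4], [1,5], [1,6], [1,7], [2,4], [2,5], [2,7], [2,8], [3,4], [3,6], [4,7], [4,8], [5,6], [7,8]
  2-simplices (11): [0,1,5], [0,1,6], [0,1,7], [0,3,6], [0,5,6], [1,4,7], [1,5,6], [2,4,7], [2,4,8], [2,7,8], [4,7,8]
  3-simplices (2): [0,1,5,6], [2,4,7,8]

giving chain groups C_0 ≅ Z^9, C_1 ≅ Z^19, C_2 ≅ Z^11, C_3 ≅ Z^2.

Boundary ∂_1: C_1 → C_0 sends each edge [p,q] (with p < q) to q − p. For instance
  ∂[0,5] = [5] − [0].
This gives a 9×19 integer matrix of rank 8; reducing to Smith normal form yields diagonal entries (1,1,1,1,1,1,1,1).

∂_2: C_2 → C_1 acts by ∂[p,q,r] = [q,r] − [p,r] + [p,q]. For instance
  ∂[2,7,8] = [7,8] − [2,8] + [2,7],
  ∂[4,7,8] = [7,8] − [4,8] + [4,7].
The 19×11 boundary matrix has rank 9 and Smith normal form diag(1,1,1,1,1,1,1,1,1).

The boundary map ∂_3: C_3 → C_2 sends each 3-simplex σ to the alternating sum Σ_i (−1)^i (σ with its i-th vertex removed). For instance
  ∂[0,1,5,6] = [1,5,6] − [0,5,6] + [0,1,6] − [0,1,5],
  ∂[2,4,7,8] = [4,7,8] − [2,7,8] + [2,4,8] − [2,4,7].
This gives a 11×2 integer matrix of rank 2; reducing to Smith normal form yields diagonal entries (1,1).

Reading off H_k = ker ∂_k / im ∂_{k+1}:

  H_0: rank C_0 − rank ∂_1 = 9 − 8 = 1, and the invariant factors of ∂_1 are all 1, so H_0 ≅ Z.
  H_1: rank ker ∂_1 − rank ∂_2 = (19 − 8) − 9 = 2, and the invariant factors of ∂_2 are all 1, so H_1 ≅ Z^2.
  H_2: rank ker ∂_2 − rank ∂_3 = (11 − 9) − 2 = 0, and the invariant factors of ∂_3 are all 1, so H_2 ≅ 0.
  H_3: rank ker ∂_3 − rank ∂_4 = (2 − 2) − 0 = 0, and there is no ∂_4, so H_3 ≅ 0.

H_0 ≅ Z,  H_1 ≅ Z^2,  H_2 = 0,  H_3 = 0.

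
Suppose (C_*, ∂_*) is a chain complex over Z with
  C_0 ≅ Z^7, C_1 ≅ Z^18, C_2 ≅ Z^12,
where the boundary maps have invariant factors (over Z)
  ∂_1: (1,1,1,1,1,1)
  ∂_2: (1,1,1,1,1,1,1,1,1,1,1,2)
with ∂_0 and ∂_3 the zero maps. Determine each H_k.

H_0: b_0 = 7 − 0 − 6 = 1; torsion from ∂_1 factors > 1: none. So H_0 = Z.
H_1: b_1 = 18 − 6 − 12 = 0; torsion from ∂_2 factors > 1: [2]. So H_1 = Z/2Z.
H_2: b_2 = 12 − 12 − 0 = 0; torsion from ∂_3 factors > 1: none. So H_2 = 0.

H_0 = Z,  H_1 = Z/2Z,  H_2 = 0.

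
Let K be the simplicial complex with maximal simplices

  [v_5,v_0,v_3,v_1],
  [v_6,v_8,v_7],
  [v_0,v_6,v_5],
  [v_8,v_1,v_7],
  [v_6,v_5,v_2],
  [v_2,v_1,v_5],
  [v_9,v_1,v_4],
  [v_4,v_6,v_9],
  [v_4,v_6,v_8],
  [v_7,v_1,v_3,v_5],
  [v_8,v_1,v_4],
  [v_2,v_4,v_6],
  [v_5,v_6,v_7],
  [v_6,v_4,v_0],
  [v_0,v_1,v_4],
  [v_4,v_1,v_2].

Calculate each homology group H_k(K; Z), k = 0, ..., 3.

Order the vertices as v_0 < v_1 < v_2 < v_3 < v_4 < v_5 < v_6 < v_7 < v_8 < v_9. Listing each simplex with vertices in this order, K has dimension 3 with simplices:

  0-simplices (10): [v_0], [v_1], [v_2], [v_3], [v_4], [v_5], [v_6], [v_7], [v_8], [v_9]
  1-simplices (26): (26 of them)
  2-simplices (21): (21 of them)
  3-simplices (2): [v_0,v_1,v_3,v_5], [v_1,v_3,v_5,v_7]

so the chain groups are C_0 ≅ Z^10, C_1 ≅ Z^26, C_2 ≅ Z^21, C_3 ≅ Z^2.

∂_1: C_1 → C_0 maps an edge to its endpoints' difference, ∂[p,q] = q − p.
The 10×26 boundary matrix has rank 9 and Smith normal form diag(1,1,1,1,1,1,1,1,1).

∂_2: C_2 → C_1 maps a triangle to the signed sum of its edges. For instance
  ∂[v_1,v_3,v_7] = [v_3,v_7] − [v_1,v_7] + [v_1,v_3],
  ∂[v_2,v_4,v_6] = [v_4,v_6] − [v_2,v_6] + [v_2,v_4].
As a 26×21 matrix over Z this has rank 17, with invariant factors (1,1,1,1,1,1,1,1,1,1,1,1,1,1,1,1,1).

The boundary map ∂_3: C_3 → C_2 sends each 3-simplex σ to the alternating sum Σ_i (−1)^i (σ with its i-th vertex removed). For instance
  ∂[v_0,v_1,v_3,v_5] = [v_1,v_3,v_5] − [v_0,v_3,v_5] + [v_0,v_1,v_5] − [v_0,v_1,v_3],
  ∂[v_1,v_3,v_5,v_7] = [v_3,v_5,v_7] − [v_1,v_5,v_7] + [v_1,v_3,v_7] − [v_1,v_3,v_5].
The 21×2 boundary matrix has rank 2 and Smith normal form diag(1,1).

Now H_k = ker ∂_k / im ∂_{k+1}, so:

  H_0: rank C_0 − rank ∂_1 = 10 − 9 = 1, and the invariant factors of ∂_1 are all 1, so H_0 ≅ Z.
  H_1: rank ker ∂_1 − rank ∂_2 = (26 − 9) − 17 = 0, and the invariant factors of ∂_2 are all 1, so H_1 ≅ 0.
  H_2: rank ker ∂_2 − rank ∂_3 = (21 − 17) − 2 = 2, and the invariant factors of ∂_3 are all 1, so H_2 ≅ Z^2.
  H_3: rank ker ∂_3 − rank ∂_4 = (2 − 2) − 0 = 0, and there is no ∂_4, so H_3 ≅ 0.

H_0 ≅ Z,  H_1 = 0,  H_2 ≅ Z^2,  H_3 = 0.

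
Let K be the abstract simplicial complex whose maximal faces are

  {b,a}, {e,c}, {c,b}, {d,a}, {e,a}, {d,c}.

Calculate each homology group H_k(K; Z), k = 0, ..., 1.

H_0 ≅ Z,  H_1 ≅ Z^2.

K has 5 vertices, 6 edges.
rank ∂_0 = 0, rank ∂_1 = 4 ⇒ b_0 = 5 − 0 − 4 = 1; all invariant factors of ∂_1 are 1 so no torsion. So H_0 = Z.
rank ∂_1 = 4, rank ∂_2 = 0 ⇒ b_1 = 6 − 4 − 0 = 2. So H_1 = Z^2.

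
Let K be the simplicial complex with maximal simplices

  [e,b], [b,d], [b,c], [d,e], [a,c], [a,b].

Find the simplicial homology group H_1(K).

H_1 = Z^2.

Take the total order a < b < c < d < e on the vertex set. Then K (dimension 1) consists of the simplices:

  0-simplices (5): a, b, c, d, e
  1-simplices (6): ab, ac, bc, bd, be, de

Hence C_0 ≅ Z^5, C_1 ≅ Z^6.

The boundary map ∂_1: C_1 → C_0 is given by ∂[p,q] = [q] − [p].
This gives a 5×6 integer matrix of rank 4; reducing to Smith normal form yields diagonal entries (1,1,1,1).

Now H_k = ker ∂_k / im ∂_{k+1}, so:

  H_1: rank ker ∂_1 − rank ∂_2 = (6 − 4) − 0 = 2, and there is no ∂_2, so H_1 ≅ Z^2.

(K is a triangulation of a wedge of 2 circles.)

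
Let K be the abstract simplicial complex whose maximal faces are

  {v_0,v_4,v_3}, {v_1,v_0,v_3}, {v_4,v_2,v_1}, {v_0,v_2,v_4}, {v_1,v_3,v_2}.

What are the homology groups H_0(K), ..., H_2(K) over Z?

Order the vertices as v_0 < v_1 < v_2 < v_3 < v_4. Listing each simplex with vertices in this order, K has dimension 2 with simplices:

  0-simplices (5): [v_0], [v_1], [v_2], [v_3], [v_4]
  1-simplices (10): [v_0,v_1], [v_0,v_2], [v_0,v_3], [v_0,v_4], [v_1,v_2], [v_1,v_3], [v_1,v_4], [v_2,v_3], [v_2,v_4], [v_3,v_4]
  2-simplices (5): [v_0,v_1,v_3], [v_0,v_2,v_4], [v_0,v_3,v_4], [v_1,v_2,v_3], [v_1,v_2,v_4]

Hence C_0 ≅ Z^5, C_1 ≅ Z^10, C_2 ≅ Z^5.

The boundary map ∂_1: C_1 → C_0 maps an edge to its endpoints' difference, ∂[p,q] = q − p.
The resulting 5×10 matrix has rank 4, and its Smith normal form has invariant factors (1,1,1,1).

The boundary map ∂_2: C_2 → C_1 maps a triangle to the signed sum of its edges. For instance
  ∂[v_0,v_2,v_4] = [v_2,v_4] − [v_0,v_4] + [v_0,v_2],
  ∂[v_1,v_2,v_3] = [v_2,v_3] − [v_1,v_3] + [v_1,v_2].
The resulting 10×5 matrix has rank 5, and its Smith normal form has invariant factors (1,1,1,1,1).

From H_k ≅ ker(∂_k) / im(∂_{k+1}) we obtain:

  H_0: rank C_0 − rank ∂_1 = 5 − 4 = 1, and the invariant factors of ∂_1 are all 1, so H_0 ≅ Z.
  H_1: rank ker ∂_1 − rank ∂_2 = (10 − 4) − 5 = 1, and the invariant factors of ∂_2 are all 1, so H_1 ≅ Z.
  H_2: rank ker ∂_2 − rank ∂_3 = (5 − 5) − 0 = 0, and there is no ∂_3, so H_2 ≅ 0.

H_0 = Z,  H_1 = Z,  H_2 = 0.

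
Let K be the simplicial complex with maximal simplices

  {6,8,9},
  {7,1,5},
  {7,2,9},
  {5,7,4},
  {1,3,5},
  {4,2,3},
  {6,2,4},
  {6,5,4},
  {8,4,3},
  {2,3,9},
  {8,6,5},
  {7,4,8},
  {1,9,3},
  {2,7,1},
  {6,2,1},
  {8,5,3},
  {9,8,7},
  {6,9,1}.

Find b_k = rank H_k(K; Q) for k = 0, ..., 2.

b_0 = 1, b_1 = 1, b_2 = 0.

We work with the vertex ordering 1 < 2 < 3 < 4 < 5 < 6 < 7 < 8 < 9. The simplices of K, each written with vertices in increasing order, are:

  0-simplices (9): [1], [2], [3], [4], [5], [6], [7], [8], [9]
  1-simplices (27): (27 of them)
  2-simplices (18): [1,2,6], [1,2,7], [1,3,5], [1,3,9], [1,5,7], [1,6,9], [2,3,4], [2,3,9], [2,4,6], [2,7,9], [3,4,8], [3,5,8], [4,5,6], [4,5,7], [4,7,8], [5,6,8], [6,8,9], [7,8,9]

so the chain groups are C_0 ≅ Z^9, C_1 ≅ Z^27, C_2 ≅ Z^18.

∂_1: C_1 → C_0 is given by ∂[p,q] = [q] − [p]. For instance
  ∂[2,3] = [3] − [2].
The resulting 9×27 matrix has rank 8, and its Smith normal form has invariant factors (1,1,1,1,1,1,1,1).

∂_2: C_2 → C_1 acts by ∂[p,q,r] = [q,r] − [p,r] + [p,q]. For instance
  ∂[2,4,6] = [4,6] − [2,6] + [2,4],
  ∂[6,8,9] = [8,9] − [6,9] + [6,8].
As a 27×18 matrix over Z this has rank 18, with invariant factors (1,1,1,1,1,1,1,1,1,1,1,1,1,1,1,1,1,2).

Now H_k = ker ∂_k / im ∂_{k+1}, so:

  H_0: rank C_0 − rank ∂_1 = 9 − 8 = 1, and the invariant factors of ∂_1 are all 1, so H_0 = Z.
  H_1: rank ker ∂_1 − rank ∂_2 = (27 − 8) − 18 = 1, and ∂_2 has invariant factor 2 > 1, so H_1 = Z ⊕ Z_2.
  H_2: rank ker ∂_2 − rank ∂_3 = (18 − 18) − 0 = 0, and there is no ∂_3, so H_2 = 0.

Hence the Betti numbers are b_0 = 1, b_1 = 1, b_2 = 0.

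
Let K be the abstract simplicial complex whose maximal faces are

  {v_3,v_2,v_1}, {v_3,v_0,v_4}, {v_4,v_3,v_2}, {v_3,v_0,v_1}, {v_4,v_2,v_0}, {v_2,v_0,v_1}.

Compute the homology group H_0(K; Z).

H_0 = Z.

Order the vertices as v_0 < v_1 < v_2 < v_3 < v_4. Listing each simplex with vertices in this order, K has dimension 2 with simplices:

  0-simplices (5): [v_0], [v_1], [v_2], [v_3], [v_4]
  1-simplices (9): [v_0,v_1], [v_0,v_2], [v_0,v_3], [v_0,v_4], [v_1,v_2], [v_1,v_3], [v_2,v_3], [v_2,v_4], [v_3,v_4]
  2-simplices (6): [v_0,v_1,v_2], [v_0,v_1,v_3], [v_0,v_2,v_4], [v_0,v_3,v_4], [v_1,v_2,v_3], [v_2,v_3,v_4]

so the chain groups are C_0 ≅ Z^5, C_1 ≅ Z^9, C_2 ≅ Z^6.

Boundary ∂_1: C_1 → C_0 maps an edge to its endpoints' difference, ∂[p,q] = q − p. For instance
  ∂[v_3,v_4] = [v_4] − [v_3].
As a 5×9 matrix over Z this has rank 4, with invariant factors (1,1,1,1).

∂_2: C_2 → C_1 maps a triangle to the signed sum of its edges. For instance
  ∂[v_2,v_3,v_4] = [v_3,v_4] − [v_2,v_4] + [v_2,v_3],
  ∂[v_1,v_2,v_3] = [v_2,v_3] − [v_1,v_3] + [v_1,v_2].
As a 9×6 matrix over Z this has rank 5, with invariant factors (1,1,1,1,1).

Computing H_k = (kernel of ∂_k) / (image of ∂_{k+1}):

  H_0: rank C_0 − rank ∂_1 = 5 − 4 = 1, and the invariant factors of ∂_1 are all 1, so H_0 = Z.

(K is a triangulation of the 2-sphere S^2.)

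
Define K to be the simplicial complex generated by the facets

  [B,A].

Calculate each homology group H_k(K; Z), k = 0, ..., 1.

Take the total order A < B on the vertex set. Then K (dimension 1) consists of the simplices:

  0-simplices (2): A, B
  1-simplices (1): AB

Hence C_0 ≅ Z^2, C_1 ≅ Z^1.

Boundary ∂_1: C_1 → C_0 maps an edge to its endpoints' difference, ∂[p,q] = q − p.
The 2×1 boundary matrix has rank 1 and Smith normal form diag(1).

Reading off H_k = ker ∂_k / im ∂_{k+1}:

  H_0: rank C_0 − rank ∂_1 = 2 − 1 = 1, and the invariant factors of ∂_1 are all 1, so H_0 = Z.
  H_1: rank ker ∂_1 − rank ∂_2 = (1 − 1) − 0 = 0, and there is no ∂_2, so H_1 = 0.

H_0 = Z,  H_1 = 0.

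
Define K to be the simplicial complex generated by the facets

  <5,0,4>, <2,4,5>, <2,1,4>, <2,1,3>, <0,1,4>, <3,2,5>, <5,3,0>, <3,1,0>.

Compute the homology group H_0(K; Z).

Take the total order 0 < 1 < 2 < 3 < 4 < 5 on the vertex set. Then K (dimension 2) consists of the simplices:

  0-simplices (6): [0], [1], [2], [3], [4], [5]
  1-simplices (12): [0,1], [0,3], [0,4], [0,5], [1,2], [1,3], [1,4], [2,3], [2,4], [2,5], [3,5], [4,5]
  2-simplices (8): [0,1,3], [0,1,4], [0,3,5], [0,4,5], [1,2,3], [1,2,4], [2,3,5], [2,4,5]

so the chain groups are C_0 ≅ Z^6, C_1 ≅ Z^12, C_2 ≅ Z^8.

Boundary ∂_1: C_1 → C_0 sends each edge [p,q] (with p < q) to q − p.
This gives a 6×12 integer matrix of rank 5; reducing to Smith normal form yields diagonal entries (1,1,1,1,1).

Boundary ∂_2: C_2 → C_1 acts by ∂[p,q,r] = [q,r] − [p,r] + [p,q]. For instance
  ∂[2,3,5] = [3,5] − [2,5] + [2,3],
  ∂[0,1,3] = [1,3] − [0,3] + [0,1].
This gives a 12×8 integer matrix of rank 7; reducing to Smith normal form yields diagonal entries (1,1,1,1,1,1,1).

Now H_k = ker ∂_k / im ∂_{k+1}, so:

  H_0: rank C_0 − rank ∂_1 = 6 − 5 = 1, and the invariant factors of ∂_1 are all 1, so H_0 = Z.

(K is a triangulation of the 2-sphere S^2.)

H_0 ≅ Z.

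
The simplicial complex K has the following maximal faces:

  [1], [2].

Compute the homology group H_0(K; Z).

Take the total order 1 < 2 on the vertex set. Then K (dimension 0) consists of the simplices:

  0-simplices (2): [1], [2]

so the chain groups are C_0 ≅ Z^2.

From H_k ≅ ker(∂_k) / im(∂_{k+1}) we obtain:

  H_0: rank C_0 − rank ∂_1 = 2 − 0 = 2, and there is no ∂_1, so H_0 ≅ Z^2.

(K is a triangulation of a set of 2 points.)

H_0 = Z^2.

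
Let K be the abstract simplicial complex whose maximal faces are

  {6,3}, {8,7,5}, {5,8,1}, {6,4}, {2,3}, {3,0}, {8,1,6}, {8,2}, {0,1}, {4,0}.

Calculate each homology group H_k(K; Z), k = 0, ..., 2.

We work with the vertex ordering 0 < 1 < 2 < 3 < 4 < 5 < 6 < 7 < 8. The simplices of K, each written with vertices in increasing order, are:

  0-simplices (9): [0], [1], [2], [3], [4], [5], [6], [7], [8]
  1-simplices (14): [0,1], [0,3], [0,4], [1,5], [1,6], [1,8], [2,3], [2,8], [3,6], [4,6], [5,7], [5,8], [6,8], [7,8]
  2-simplices (3): [1,5,8], [1,6,8], [5,7,8]

so the chain groups are C_0 ≅ Z^9, C_1 ≅ Z^14, C_2 ≅ Z^3.

∂_1: C_1 → C_0 maps an edge to its endpoints' difference, ∂[p,q] = q − p. For instance
  ∂[6,8] = [8] − [6].
This gives a 9×14 integer matrix of rank 8; reducing to Smith normal form yields diagonal entries (1,1,1,1,1,1,1,1).

Boundary ∂_2: C_2 → C_1 sends each 2-simplex [p,q,r] to [q,r] − [p,r] + [p,q]. For instance
  ∂[1,5,8] = [5,8] − [1,8] + [1,5],
  ∂[5,7,8] = [7,8] − [5,8] + [5,7].
This gives a 14×3 integer matrix of rank 3; reducing to Smith normal form yields diagonal entries (1,1,1).

Reading off H_k = ker ∂_k / im ∂_{k+1}:

  H_0: rank C_0 − rank ∂_1 = 9 − 8 = 1, and the invariant factors of ∂_1 are all 1, so H_0 = Z.
  H_1: rank ker ∂_1 − rank ∂_2 = (14 − 8) − 3 = 3, and the invariant factors of ∂_2 are all 1, so H_1 = Z^3.
  H_2: rank ker ∂_2 − rank ∂_3 = (3 − 3) − 0 = 0, and there is no ∂_3, so H_2 = 0.

H_0 ≅ Z,  H_1 ≅ Z^3,  H_2 = 0.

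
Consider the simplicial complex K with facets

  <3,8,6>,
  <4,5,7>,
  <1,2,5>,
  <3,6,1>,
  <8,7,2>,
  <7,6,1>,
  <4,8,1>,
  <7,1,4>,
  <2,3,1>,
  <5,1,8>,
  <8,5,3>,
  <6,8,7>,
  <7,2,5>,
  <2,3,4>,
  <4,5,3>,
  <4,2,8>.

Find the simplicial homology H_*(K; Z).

Order the vertices as 1 < 2 < 3 < 4 < 5 < 6 < 7 < 8. Listing each simplex with vertices in this order, K has dimension 2 with simplices:

  0-simplices (8): [1], [2], [3], [4], [5], [6], [7], [8]
  1-simplices (24): (24 of them)
  2-simplices (16): [1,2,3], [1,2,5], [1,3,6], [1,4,7], [1,4,8], [1,5,8], [1,6,7], [2,3,4], [2,4,8], [2,5,7], [2,7,8], [3,4,5], [3,5,8], [3,6,8], [4,5,7], [6,7,8]

so the chain groups are C_0 ≅ Z^8, C_1 ≅ Z^24, C_2 ≅ Z^16.

The boundary map ∂_1: C_1 → C_0 is given by ∂[p,q] = [q] − [p].
This gives a 8×24 integer matrix of rank 7; reducing to Smith normal form yields diagonal entries (1,1,1,1,1,1,1).

The boundary map ∂_2: C_2 → C_1 acts by ∂[p,q,r] = [q,r] − [p,r] + [p,q]. For instance
  ∂[2,4,8] = [4,8] − [2,8] + [2,4],
  ∂[1,6,7] = [6,7] − [1,7] + [1,6].
As a 24×16 matrix over Z this has rank 15, with invariant factors (1,1,1,1,1,1,1,1,1,1,1,1,1,1,1).

Computing H_k = (kernel of ∂_k) / (image of ∂_{k+1}):

  H_0: rank C_0 − rank ∂_1 = 8 − 7 = 1, and the invariant factors of ∂_1 are all 1, so H_0 = Z.
  H_1: rank ker ∂_1 − rank ∂_2 = (24 − 7) − 15 = 2, and the invariant factors of ∂_2 are all 1, so H_1 = Z^2.
  H_2: rank ker ∂_2 − rank ∂_3 = (16 − 15) − 0 = 1, and there is no ∂_3, so H_2 = Z.

(K is a triangulation of the torus T^2.)

H_0 ≅ Z,  H_1 ≅ Z^2,  H_2 ≅ Z.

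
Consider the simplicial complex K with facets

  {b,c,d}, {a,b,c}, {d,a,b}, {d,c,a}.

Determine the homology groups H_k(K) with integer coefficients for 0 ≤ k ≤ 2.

H_0 = Z,  H_1 = 0,  H_2 = Z.

We work with the vertex ordering a < b < c < d. The simplices of K, each written with vertices in increasing order, are:

  0-simplices (4): a, b, c, d
  1-simplices (6): ab, ac, ad, bc, bd, cd
  2-simplices (4): abc, abd, acd, bcd

giving chain groups C_0 ≅ Z^4, C_1 ≅ Z^6, C_2 ≅ Z^4.

The boundary map ∂_1: C_1 → C_0 sends each edge [p,q] (with p < q) to q − p. For instance
  ∂bc = c − b.
The 4×6 boundary matrix has rank 3 and Smith normal form diag(1,1,1).

Boundary ∂_2: C_2 → C_1 sends each 2-simplex [p,q,r] to [q,r] − [p,r] + [p,q]. For instance
  ∂acd = cd − ad + ac,
  ∂abd = bd − ad + ab.
The resulting 6×4 matrix has rank 3, and its Smith normal form has invariant factors (1,1,1).

Computing H_k = (kernel of ∂_k) / (image of ∂_{k+1}):

  H_0: rank C_0 − rank ∂_1 = 4 − 3 = 1, and the invariant factors of ∂_1 are all 1, so H_0 = Z.
  H_1: rank ker ∂_1 − rank ∂_2 = (6 − 3) − 3 = 0, and the invariant factors of ∂_2 are all 1, so H_1 = 0.
  H_2: rank ker ∂_2 − rank ∂_3 = (4 − 3) − 0 = 1, and there is no ∂_3, so H_2 = Z.

(K is a triangulation of the 2-sphere S^2.)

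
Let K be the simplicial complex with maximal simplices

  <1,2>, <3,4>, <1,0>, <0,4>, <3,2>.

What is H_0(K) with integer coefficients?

H_0 = Z.

Take the total order 0 < 1 < 2 < 3 < 4 on the vertex set. Then K (dimension 1) consists of the simplices:

  0-simplices (5): [0], [1], [2], [3], [4]
  1-simplices (5): [0,1], [0,4], [1,2], [2,3], [3,4]

Hence C_0 ≅ Z^5, C_1 ≅ Z^5.

Boundary ∂_1: C_1 → C_0 maps an edge to its endpoints' difference, ∂[p,q] = q − p. For instance
  ∂[3,4] = [4] − [3].
The 5×5 boundary matrix has rank 4 and Smith normal form diag(1,1,1,1).

Computing H_k = (kernel of ∂_k) / (image of ∂_{k+1}):

  H_0: rank C_0 − rank ∂_1 = 5 − 4 = 1, and the invariant factors of ∂_1 are all 1, so H_0 = Z.

(K is a triangulation of the circle S^1.)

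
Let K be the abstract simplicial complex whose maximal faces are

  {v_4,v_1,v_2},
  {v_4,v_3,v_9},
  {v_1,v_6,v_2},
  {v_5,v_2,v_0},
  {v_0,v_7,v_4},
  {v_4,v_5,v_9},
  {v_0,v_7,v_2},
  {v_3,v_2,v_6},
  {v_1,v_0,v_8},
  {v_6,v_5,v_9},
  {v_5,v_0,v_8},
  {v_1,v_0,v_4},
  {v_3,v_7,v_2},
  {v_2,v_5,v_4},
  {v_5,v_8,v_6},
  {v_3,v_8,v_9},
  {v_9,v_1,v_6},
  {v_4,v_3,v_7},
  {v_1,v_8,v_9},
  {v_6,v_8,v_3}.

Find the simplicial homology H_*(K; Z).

Order the vertices as v_0 < v_1 < v_2 < v_3 < v_4 < v_5 < v_6 < v_7 < v_8 < v_9. Listing each simplex with vertices in this order, K has dimension 2 with simplices:

  0-simplices (10): [v_0], [v_1], [v_2], [v_3], [v_4], [v_5], [v_6], [v_7], [v_8], [v_9]
  1-simplices (30): (30 of them)
  2-simplices (20): (20 of them)

Hence C_0 ≅ Z^10, C_1 ≅ Z^30, C_2 ≅ Z^20.

∂_1: C_1 → C_0 sends each edge [p,q] (with p < q) to q − p. For instance
  ∂[v_3,v_4] = [v_4] − [v_3].
As a 10×30 matrix over Z this has rank 9, with invariant factors (1,1,1,1,1,1,1,1,1).

The boundary map ∂_2: C_2 → C_1 sends each 2-simplex [p,q,r] to [q,r] − [p,r] + [p,q]. For instance
  ∂[v_5,v_6,v_9] = [v_6,v_9] − [v_5,v_9] + [v_5,v_6],
  ∂[v_0,v_2,v_5] = [v_2,v_5] − [v_0,v_5] + [v_0,v_2].
The 30×20 boundary matrix has rank 20 and Smith normal form diag(1,1,1,1,1,1,1,1,1,1,1,1,1,1,1,1,1,1,1,2).

Now H_k = ker ∂_k / im ∂_{k+1}, so:

  H_0: rank C_0 − rank ∂_1 = 10 − 9 = 1, and the invariant factors of ∂_1 are all 1, so H_0 ≅ Z.
  H_1: rank ker ∂_1 − rank ∂_2 = (30 − 9) − 20 = 1, and ∂_2 has invariant factor 2 > 1, so H_1 ≅ Z ⊕ Z/2Z.
  H_2: rank ker ∂_2 − rank ∂_3 = (20 − 20) − 0 = 0, and there is no ∂_3, so H_2 ≅ 0.

H_0 ≅ Z,  H_1 ≅ Z ⊕ Z/2Z,  H_2 = 0.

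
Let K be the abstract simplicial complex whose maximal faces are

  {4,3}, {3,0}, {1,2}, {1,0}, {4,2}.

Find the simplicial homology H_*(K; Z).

We work with the vertex ordering 0 < 1 < 2 < 3 < 4. The simplices of K, each written with vertices in increasing order, are:

  0-simplices (5): [0], [1], [2], [3], [4]
  1-simplices (5): [0,1], [0,3], [1,2], [2,4], [3,4]

Hence C_0 ≅ Z^5, C_1 ≅ Z^5.

The boundary map ∂_1: C_1 → C_0 maps an edge to its endpoints' difference, ∂[p,q] = q − p. For instance
  ∂[0,1] = [1] − [0].
This gives a 5×5 integer matrix of rank 4; reducing to Smith normal form yields diagonal entries (1,1,1,1).

Reading off H_k = ker ∂_k / im ∂_{k+1}:

  H_0: rank C_0 − rank ∂_1 = 5 − 4 = 1, and the invariant factors of ∂_1 are all 1, so H_0 = Z.
  H_1: rank ker ∂_1 − rank ∂_2 = (5 − 4) − 0 = 1, and there is no ∂_2, so H_1 = Z.

As a check, the Euler characteristic is 5 − 5 = 0, which agrees with 1 − 1 = 0.

H_0 ≅ Z,  H_1 ≅ Z.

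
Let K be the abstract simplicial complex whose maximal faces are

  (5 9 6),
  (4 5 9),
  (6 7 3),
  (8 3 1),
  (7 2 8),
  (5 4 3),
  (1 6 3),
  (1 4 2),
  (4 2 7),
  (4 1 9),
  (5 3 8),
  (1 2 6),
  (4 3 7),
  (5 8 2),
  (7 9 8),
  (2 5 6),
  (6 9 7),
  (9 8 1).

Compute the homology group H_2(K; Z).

We work with the vertex ordering 1 < 2 < 3 < 4 < 5 < 6 < 7 < 8 < 9. The simplices of K, each written with vertices in increasing order, are:

  0-simplices (9): [1], [2], [3], [4], [5], [6], [7], [8], [9]
  1-simplices (27): (27 of them)
  2-simplices (18): [1,2,4], [1,2,6], [1,3,6], [1,3,8], [1,4,9], [1,8,9], [2,4,7], [2,5,6], [2,5,8], [2,7,8], [3,4,5], [3,4,7], [3,5,8], [3,6,7], [4,5,9], [5,6,9], [6,7,9], [7,8,9]

giving chain groups C_0 ≅ Z^9, C_1 ≅ Z^27, C_2 ≅ Z^18.

∂_1: C_1 → C_0 maps an edge to its endpoints' difference, ∂[p,q] = q − p.
The 9×27 boundary matrix has rank 8 and Smith normal form diag(1,1,1,1,1,1,1,1).

Boundary ∂_2: C_2 → C_1 sends each 2-simplex [p,q,r] to [q,r] − [p,r] + [p,q]. For instance
  ∂[3,6,7] = [6,7] − [3,7] + [3,6],
  ∂[3,4,5] = [4,5] − [3,5] + [3,4].
The resulting 27×18 matrix has rank 17, and its Smith normal form has invariant factors (1,1,1,1,1,1,1,1,1,1,1,1,1,1,1,1,1).

From H_k ≅ ker(∂_k) / im(∂_{k+1}) we obtain:

  H_2: rank ker ∂_2 − rank ∂_3 = (18 − 17) − 0 = 1, and there is no ∂_3, so H_2 = Z.

(K is a triangulation of the torus T^2.)

H_2 = Z.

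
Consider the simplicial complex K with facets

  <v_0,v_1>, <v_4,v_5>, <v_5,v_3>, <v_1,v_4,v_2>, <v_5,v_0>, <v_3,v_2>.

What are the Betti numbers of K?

b_0 = 1, b_1 = 2, b_2 = 0.

We work with the vertex ordering v_0 < v_1 < v_2 < v_3 < v_4 < v_5. The simplices of K, each written with vertices in increasing order, are:

  0-simplices (6): [v_0], [v_1], [v_2], [v_3], [v_4], [v_5]
  1-simplices (8): [v_0,v_1], [v_0,v_5], [v_1,v_2], [v_1,v_4], [v_2,v_3], [v_2,v_4], [v_3,v_5], [v_4,v_5]
  2-simplices (1): [v_1,v_2,v_4]

giving chain groups C_0 ≅ Z^6, C_1 ≅ Z^8, C_2 ≅ Z^1.

The boundary map ∂_1: C_1 → C_0 is given by ∂[p,q] = [q] − [p]. For instance
  ∂[v_0,v_5] = [v_5] − [v_0].
The 6×8 boundary matrix has rank 5 and Smith normal form diag(1,1,1,1,1).

Boundary ∂_2: C_2 → C_1 acts by ∂[p,q,r] = [q,r] − [p,r] + [p,q]. For instance
  ∂[v_1,v_2,v_4] = [v_2,v_4] − [v_1,v_4] + [v_1,v_2].
This gives a 8×1 integer matrix of rank 1; reducing to Smith normal form yields diagonal entries (1).

From H_k ≅ ker(∂_k) / im(∂_{k+1}) we obtain:

  H_0: rank C_0 − rank ∂_1 = 6 − 5 = 1, and the invariant factors of ∂_1 are all 1, so H_0 = Z.
  H_1: rank ker ∂_1 − rank ∂_2 = (8 − 5) − 1 = 2, and the invariant factors of ∂_2 are all 1, so H_1 = Z^2.
  H_2: rank ker ∂_2 − rank ∂_3 = (1 − 1) − 0 = 0, and there is no ∂_3, so H_2 = 0.

As a check, the Euler characteristic is 6 − 8 + 1 = -1, which agrees with 1 − 2 + 0 = -1.

Hence the Betti numbers are b_0 = 1, b_1 = 2, b_2 = 0.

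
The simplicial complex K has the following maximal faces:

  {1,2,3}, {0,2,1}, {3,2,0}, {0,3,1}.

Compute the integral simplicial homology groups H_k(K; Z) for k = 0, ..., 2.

We work with the vertex ordering 0 < 1 < 2 < 3. The simplices of K, each written with vertices in increasing order, are:

  0-simplices (4): [0], [1], [2], [3]
  1-simplices (6): [0,1], [0,2], [0,3], [1,2], [1,3], [2,3]
  2-simplices (4): [0,1,2], [0,1,3], [0,2,3], [1,2,3]

so the chain groups are C_0 ≅ Z^4, C_1 ≅ Z^6, C_2 ≅ Z^4.

Boundary ∂_1: C_1 → C_0 sends each edge [p,q] (with p < q) to q − p. For instance
  ∂[1,2] = [2] − [1].
This gives a 4×6 integer matrix of rank 3; reducing to Smith normal form yields diagonal entries (1,1,1).

Boundary ∂_2: C_2 → C_1 maps a triangle to the signed sum of its edges. For instance
  ∂[0,2,3] = [2,3] − [0,3] + [0,2],
  ∂[0,1,2] = [1,2] − [0,2] + [0,1].
The resulting 6×4 matrix has rank 3, and its Smith normal form has invariant factors (1,1,1).

Reading off H_k = ker ∂_k / im ∂_{k+1}:

  H_0: rank C_0 − rank ∂_1 = 4 − 3 = 1, and the invariant factors of ∂_1 are all 1, so H_0 ≅ Z.
  H_1: rank ker ∂_1 − rank ∂_2 = (6 − 3) − 3 = 0, and the invariant factors of ∂_2 are all 1, so H_1 ≅ 0.
  H_2: rank ker ∂_2 − rank ∂_3 = (4 − 3) − 0 = 1, and there is no ∂_3, so H_2 ≅ Z.

As a check, the Euler characteristic is 4 − 6 + 4 = 2, which agrees with 1 − 0 + 1 = 2.

H_0 ≅ Z,  H_1 = 0,  H_2 ≅ Z.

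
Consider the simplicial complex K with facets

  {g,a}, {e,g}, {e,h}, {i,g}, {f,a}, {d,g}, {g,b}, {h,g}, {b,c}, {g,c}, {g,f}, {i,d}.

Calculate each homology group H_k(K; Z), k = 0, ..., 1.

We work with the vertex ordering a < b < c < d < e < f < g < h < i. The simplices of K, each written with vertices in increasing order, are:

  0-simplices (9): a, b, c, d, e, f, g, h, i
  1-simplices (12): af, ag, bc, bg, cg, dg, di, eg, eh, fg, gh, gi

Hence C_0 ≅ Z^9, C_1 ≅ Z^12.

∂_1: C_1 → C_0 sends each edge [p,q] (with p < q) to q − p. For instance
  ∂af = f − a.
This gives a 9×12 integer matrix of rank 8; reducing to Smith normal form yields diagonal entries (1,1,1,1,1,1,1,1).

Computing H_k = (kernel of ∂_k) / (image of ∂_{k+1}):

  H_0: rank C_0 − rank ∂_1 = 9 − 8 = 1, and the invariant factors of ∂_1 are all 1, so H_0 ≅ Z.
  H_1: rank ker ∂_1 − rank ∂_2 = (12 − 8) − 0 = 4, and there is no ∂_2, so H_1 ≅ Z^4.

H_0 = Z,  H_1 = Z^4.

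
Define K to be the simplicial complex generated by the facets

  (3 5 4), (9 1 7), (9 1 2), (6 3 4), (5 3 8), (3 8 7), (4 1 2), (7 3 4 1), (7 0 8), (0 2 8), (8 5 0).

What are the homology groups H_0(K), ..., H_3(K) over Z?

H_0 ≅ Z,  H_1 ≅ Z,  H_2 = 0,  H_3 = 0.

Fix the vertex order 0 < 1 < 2 < 3 < 4 < 5 < 6 < 7 < 8 < 9 and write every simplex with vertices in increasing order. Then dim K = 3 and the simplices of K are:

  0-simplices (10): [0], [1], [2], [3], [4], [5], [6], [7], [8], [9]
  1-simplices (23): [0,2], [0,5], [0,7], [0,8], [1,2], [1,3], [1,4], [1,7], [1,9], [2,4], [2,8], [2,9], [3,4], [3,5], [3,6], [3,7], [3,8], [4,5], [4,6], [4,7], [5,8], [7,8], [7,9]
  2-simplices (14): [0,2,8], [0,5,8], [0,7,8], [1,2,4], [1,2,9], [1,3,4], [1,3,7], [1,4,7], [1,7,9], [3,4,5], [3,4,6], [3,4,7], [3,5,8], [3,7,8]
  3-simplices (1): [1,3,4,7]

Hence C_0 ≅ Z^10, C_1 ≅ Z^23, C_2 ≅ Z^14, C_3 ≅ Z^1.

∂_1: C_1 → C_0 sends each edge [p,q] (with p < q) to q − p. For instance
  ∂[1,4] = [4] − [1].
This gives a 10×23 integer matrix of rank 9; reducing to Smith normal form yields diagonal entries (1,1,1,1,1,1,1,1,1).

∂_2: C_2 → C_1 maps a triangle to the signed sum of its edges. For instance
  ∂[3,4,7] = [4,7] − [3,7] + [3,4],
  ∂[1,3,7] = [3,7] − [1,7] + [1,3].
As a 23×14 matrix over Z this has rank 13, with invariant factors (1,1,1,1,1,1,1,1,1,1,1,1,1).

Boundary ∂_3: C_3 → C_2 sends each 3-simplex σ to the alternating sum Σ_i (−1)^i (σ with its i-th vertex removed). For instance
  ∂[1,3,4,7] = [3,4,7] − [1,4,7] + [1,3,7] − [1,3,4].
This gives a 14×1 integer matrix of rank 1; reducing to Smith normal form yields diagonal entries (1).

Reading off H_k = ker ∂_k / im ∂_{k+1}:

  H_0: rank C_0 − rank ∂_1 = 10 − 9 = 1, and the invariant factors of ∂_1 are all 1, so H_0 ≅ Z.
  H_1: rank ker ∂_1 − rank ∂_2 = (23 − 9) − 13 = 1, and the invariant factors of ∂_2 are all 1, so H_1 ≅ Z.
  H_2: rank ker ∂_2 − rank ∂_3 = (14 − 13) − 1 = 0, and the invariant factors of ∂_3 are all 1, so H_2 ≅ 0.
  H_3: rank ker ∂_3 − rank ∂_4 = (1 − 1) − 0 = 0, and there is no ∂_4, so H_3 ≅ 0.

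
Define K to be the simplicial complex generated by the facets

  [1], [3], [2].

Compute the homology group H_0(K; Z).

H_0 ≅ Z^3.

Fix the vertex order 1 < 2 < 3 and write every simplex with vertices in increasing order. Then dim K = 0 and the simplices of K are:

  0-simplices (3): [1], [2], [3]

Hence C_0 ≅ Z^3.

Computing H_k = (kernel of ∂_k) / (image of ∂_{k+1}):

  H_0: rank C_0 − rank ∂_1 = 3 − 0 = 3, and there is no ∂_1, so H_0 ≅ Z^3.

(K is a triangulation of a set of 3 points.)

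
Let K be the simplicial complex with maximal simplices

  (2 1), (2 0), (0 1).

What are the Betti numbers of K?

Order the vertices as 0 < 1 < 2. Listing each simplex with vertices in this order, K has dimension 1 with simplices:

  0-simplices (3): [0], [1], [2]
  1-simplices (3): [0,1], [0,2], [1,2]

Hence C_0 ≅ Z^3, C_1 ≅ Z^3.

∂_1: C_1 → C_0 is given by ∂[p,q] = [q] − [p].
This gives a 3×3 integer matrix of rank 2; reducing to Smith normal form yields diagonal entries (1,1).

From H_k ≅ ker(∂_k) / im(∂_{k+1}) we obtain:

  H_0: rank C_0 − rank ∂_1 = 3 − 2 = 1, and the invariant factors of ∂_1 are all 1, so H_0 = Z.
  H_1: rank ker ∂_1 − rank ∂_2 = (3 − 2) − 0 = 1, and there is no ∂_2, so H_1 = Z.

As a check, the Euler characteristic is 3 − 3 = 0, which agrees with 1 − 1 = 0.

Hence the Betti numbers are b_0 = 1, b_1 = 1.

b_0 = 1, b_1 = 1.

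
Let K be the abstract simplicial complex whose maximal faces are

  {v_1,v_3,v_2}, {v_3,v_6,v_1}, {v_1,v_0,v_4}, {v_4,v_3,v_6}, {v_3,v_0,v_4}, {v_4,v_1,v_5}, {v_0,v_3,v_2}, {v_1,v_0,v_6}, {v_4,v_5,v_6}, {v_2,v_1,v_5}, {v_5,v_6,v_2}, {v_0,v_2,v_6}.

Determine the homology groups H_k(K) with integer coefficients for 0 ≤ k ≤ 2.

We work with the vertex ordering v_0 < v_1 < v_2 < v_3 < v_4 < v_5 < v_6. The simplices of K, each written with vertices in increasing order, are:

  0-simplices (7): [v_0], [v_1], [v_2], [v_3], [v_4], [v_5], [v_6]
  1-simplices (18): (18 of them)
  2-simplices (12): (12 of them)

Hence C_0 ≅ Z^7, C_1 ≅ Z^18, C_2 ≅ Z^12.

The boundary map ∂_1: C_1 → C_0 sends each edge [p,q] (with p < q) to q − p. For instance
  ∂[v_1,v_6] = [v_6] − [v_1].
The 7×18 boundary matrix has rank 6 and Smith normal form diag(1,1,1,1,1,1).

The boundary map ∂_2: C_2 → C_1 sends each 2-simplex [p,q,r] to [q,r] − [p,r] + [p,q]. For instance
  ∂[v_0,v_2,v_6] = [v_2,v_6] − [v_0,v_6] + [v_0,v_2],
  ∂[v_0,v_1,v_6] = [v_1,v_6] − [v_0,v_6] + [v_0,v_1].
This gives a 18×12 integer matrix of rank 12; reducing to Smith normal form yields diagonal entries (1,1,1,1,1,1,1,1,1,1,1,2).

Now H_k = ker ∂_k / im ∂_{k+1}, so:

  H_0: rank C_0 − rank ∂_1 = 7 − 6 = 1, and the invariant factors of ∂_1 are all 1, so H_0 ≅ Z.
  H_1: rank ker ∂_1 − rank ∂_2 = (18 − 6) − 12 = 0, and ∂_2 has invariant factor 2 > 1, so H_1 ≅ Z/2.
  H_2: rank ker ∂_2 − rank ∂_3 = (12 − 12) − 0 = 0, and there is no ∂_3, so H_2 ≅ 0.

As a check, the Euler characteristic is 7 − 18 + 12 = 1, which agrees with 1 − 0 + 0 = 1.

H_0 ≅ Z,  H_1 ≅ Z/2,  H_2 = 0.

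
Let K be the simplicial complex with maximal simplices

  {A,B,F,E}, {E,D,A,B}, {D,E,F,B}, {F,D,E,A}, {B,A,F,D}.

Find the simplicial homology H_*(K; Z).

K has 5 vertices, 10 edges, 10 triangles, 5 3-simplices.
rank ∂_0 = 0, rank ∂_1 = 4 ⇒ b_0 = 5 − 0 − 4 = 1; all invariant factors of ∂_1 are 1 so no torsion. So H_0 = Z.
rank ∂_1 = 4, rank ∂_2 = 6 ⇒ b_1 = 10 − 4 − 6 = 0; all invariant factors of ∂_2 are 1 so no torsion. So H_1 = 0.
rank ∂_2 = 6, rank ∂_3 = 4 ⇒ b_2 = 10 − 6 − 4 = 0; all invariant factors of ∂_3 are 1 so no torsion. So H_2 = 0.
rank ∂_3 = 4, rank ∂_4 = 0 ⇒ b_3 = 5 − 4 − 0 = 1. So H_3 = Z.

H_0 = Z,  H_1 = 0,  H_2 = 0,  H_3 = Z.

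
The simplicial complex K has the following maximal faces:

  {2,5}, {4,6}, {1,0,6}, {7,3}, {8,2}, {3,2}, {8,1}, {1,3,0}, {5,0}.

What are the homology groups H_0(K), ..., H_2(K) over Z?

H_0 = Z,  H_1 = Z^2,  H_2 = 0.

Order the vertices as 0 < 1 < 2 < 3 < 4 < 5 < 6 < 7 < 8. Listing each simplex with vertices in this order, K has dimension 2 with simplices:

  0-simplices (9): [0], [1], [2], [3], [4], [5], [6], [7], [8]
  1-simplices (12): [0,1], [0,3], [0,5], [0,6], [1,3], [1,6], [1,8], [2,3], [2,5], [2,8], [3,7], [4,6]
  2-simplices (2): [0,1,3], [0,1,6]

giving chain groups C_0 ≅ Z^9, C_1 ≅ Z^12, C_2 ≅ Z^2.

∂_1: C_1 → C_0 maps an edge to its endpoints' difference, ∂[p,q] = q − p. For instance
  ∂[1,3] = [3] − [1].
The 9×12 boundary matrix has rank 8 and Smith normal form diag(1,1,1,1,1,1,1,1).

∂_2: C_2 → C_1 sends each 2-simplex [p,q,r] to [q,r] − [p,r] + [p,q]. For instance
  ∂[0,1,6] = [1,6] − [0,6] + [0,1],
  ∂[0,1,3] = [1,3] − [0,3] + [0,1].
The 12×2 boundary matrix has rank 2 and Smith normal form diag(1,1).

From H_k ≅ ker(∂_k) / im(∂_{k+1}) we obtain:

  H_0: rank C_0 − rank ∂_1 = 9 − 8 = 1, and the invariant factors of ∂_1 are all 1, so H_0 ≅ Z.
  H_1: rank ker ∂_1 − rank ∂_2 = (12 − 8) − 2 = 2, and the invariant factors of ∂_2 are all 1, so H_1 ≅ Z^2.
  H_2: rank ker ∂_2 − rank ∂_3 = (2 − 2) − 0 = 0, and there is no ∂_3, so H_2 ≅ 0.

As a check, the Euler characteristic is 9 − 12 + 2 = -1, which agrees with 1 − 2 + 0 = -1.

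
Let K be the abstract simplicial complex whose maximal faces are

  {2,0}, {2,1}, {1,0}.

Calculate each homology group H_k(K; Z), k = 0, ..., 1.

H_0 ≅ Z,  H_1 ≅ Z.

Take the total order 0 < 1 < 2 on the vertex set. Then K (dimension 1) consists of the simplices:

  0-simplices (3): [0], [1], [2]
  1-simplices (3): [0,1], [0,2], [1,2]

Hence C_0 ≅ Z^3, C_1 ≅ Z^3.

The boundary map ∂_1: C_1 → C_0 is given by ∂[p,q] = [q] − [p].
As a 3×3 matrix over Z this has rank 2, with invariant factors (1,1).

Reading off H_k = ker ∂_k / im ∂_{k+1}:

  H_0: rank C_0 − rank ∂_1 = 3 − 2 = 1, and the invariant factors of ∂_1 are all 1, so H_0 ≅ Z.
  H_1: rank ker ∂_1 − rank ∂_2 = (3 − 2) − 0 = 1, and there is no ∂_2, so H_1 ≅ Z.

As a check, the Euler characteristic is 3 − 3 = 0, which agrees with 1 − 1 = 0.
(K is a triangulation of the circle S^1.)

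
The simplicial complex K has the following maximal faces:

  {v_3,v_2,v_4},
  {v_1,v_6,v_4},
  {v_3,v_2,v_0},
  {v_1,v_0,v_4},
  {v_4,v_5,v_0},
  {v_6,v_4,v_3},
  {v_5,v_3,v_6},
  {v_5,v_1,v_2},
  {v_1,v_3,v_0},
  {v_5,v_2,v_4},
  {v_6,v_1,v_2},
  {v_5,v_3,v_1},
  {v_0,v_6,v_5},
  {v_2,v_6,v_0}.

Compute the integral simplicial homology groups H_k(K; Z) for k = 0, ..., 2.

H_0 = Z,  H_1 = Z^2,  H_2 = Z.

Fix the vertex order v_0 < v_1 < v_2 < v_3 < v_4 < v_5 < v_6 and write every simplex with vertices in increasing order. Then dim K = 2 and the simplices of K are:

  0-simplices (7): [v_0], [v_1], [v_2], [v_3], [v_4], [v_5], [v_6]
  1-simplices (21): (21 of them)
  2-simplices (14): (14 of them)

Hence C_0 ≅ Z^7, C_1 ≅ Z^21, C_2 ≅ Z^14.

Boundary ∂_1: C_1 → C_0 maps an edge to its endpoints' difference, ∂[p,q] = q − p.
This gives a 7×21 integer matrix of rank 6; reducing to Smith normal form yields diagonal entries (1,1,1,1,1,1).

Boundary ∂_2: C_2 → C_1 sends each 2-simplex [p,q,r] to [q,r] − [p,r] + [p,q]. For instance
  ∂[v_2,v_3,v_4] = [v_3,v_4] − [v_2,v_4] + [v_2,v_3],
  ∂[v_3,v_5,v_6] = [v_5,v_6] − [v_3,v_6] + [v_3,v_5].
As a 21×14 matrix over Z this has rank 13, with invariant factors (1,1,1,1,1,1,1,1,1,1,1,1,1).

Now H_k = ker ∂_k / im ∂_{k+1}, so:

  H_0: rank C_0 − rank ∂_1 = 7 − 6 = 1, and the invariant factors of ∂_1 are all 1, so H_0 ≅ Z.
  H_1: rank ker ∂_1 − rank ∂_2 = (21 − 6) − 13 = 2, and the invariant factors of ∂_2 are all 1, so H_1 ≅ Z^2.
  H_2: rank ker ∂_2 − rank ∂_3 = (14 − 13) − 0 = 1, and there is no ∂_3, so H_2 ≅ Z.

As a check, the Euler characteristic is 7 − 21 + 14 = 0, which agrees with 1 − 2 + 1 = 0.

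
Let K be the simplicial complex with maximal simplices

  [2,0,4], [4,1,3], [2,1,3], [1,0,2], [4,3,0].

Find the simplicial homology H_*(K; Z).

H_0 = Z,  H_1 = Z,  H_2 = 0.

Take the total order 0 < 1 < 2 < 3 < 4 on the vertex set. Then K (dimension 2) consists of the simplices:

  0-simplices (5): [0], [1], [2], [3], [4]
  1-simplices (10): [0,1], [0,2], [0,3], [0,4], [1,2], [1,3], [1,4], [2,3], [2,4], [3,4]
  2-simplices (5): [0,1,2], [0,2,4], [0,3,4], [1,2,3], [1,3,4]

Hence C_0 ≅ Z^5, C_1 ≅ Z^10, C_2 ≅ Z^5.

∂_1: C_1 → C_0 is given by ∂[p,q] = [q] − [p]. For instance
  ∂[2,4] = [4] − [2].
The 5×10 boundary matrix has rank 4 and Smith normal form diag(1,1,1,1).

Boundary ∂_2: C_2 → C_1 acts by ∂[p,q,r] = [q,r] − [p,r] + [p,q]. For instance
  ∂[1,2,3] = [2,3] − [1,3] + [1,2],
  ∂[0,3,4] = [3,4] − [0,4] + [0,3].
The 10×5 boundary matrix has rank 5 and Smith normal form diag(1,1,1,1,1).

From H_k ≅ ker(∂_k) / im(∂_{k+1}) we obtain:

  H_0: rank C_0 − rank ∂_1 = 5 − 4 = 1, and the invariant factors of ∂_1 are all 1, so H_0 = Z.
  H_1: rank ker ∂_1 − rank ∂_2 = (10 − 4) − 5 = 1, and the invariant factors of ∂_2 are all 1, so H_1 = Z.
  H_2: rank ker ∂_2 − rank ∂_3 = (5 − 5) − 0 = 0, and there is no ∂_3, so H_2 = 0.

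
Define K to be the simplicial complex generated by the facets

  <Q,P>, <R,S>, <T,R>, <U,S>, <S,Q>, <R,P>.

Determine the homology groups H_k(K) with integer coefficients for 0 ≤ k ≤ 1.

H_0 = Z,  H_1 = Z.

Fix the vertex order P < Q < R < S < T < U and write every simplex with vertices in increasing order. Then dim K = 1 and the simplices of K are:

  0-simplices (6): P, Q, R, S, T, U
  1-simplices (6): PQ, PR, QS, RS, RT, SU

Hence C_0 ≅ Z^6, C_1 ≅ Z^6.

The boundary map ∂_1: C_1 → C_0 is given by ∂[p,q] = [q] − [p].
The resulting 6×6 matrix has rank 5, and its Smith normal form has invariant factors (1,1,1,1,1).

From H_k ≅ ker(∂_k) / im(∂_{k+1}) we obtain:

  H_0: rank C_0 − rank ∂_1 = 6 − 5 = 1, and the invariant factors of ∂_1 are all 1, so H_0 ≅ Z.
  H_1: rank ker ∂_1 − rank ∂_2 = (6 − 5) − 0 = 1, and there is no ∂_2, so H_1 ≅ Z.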